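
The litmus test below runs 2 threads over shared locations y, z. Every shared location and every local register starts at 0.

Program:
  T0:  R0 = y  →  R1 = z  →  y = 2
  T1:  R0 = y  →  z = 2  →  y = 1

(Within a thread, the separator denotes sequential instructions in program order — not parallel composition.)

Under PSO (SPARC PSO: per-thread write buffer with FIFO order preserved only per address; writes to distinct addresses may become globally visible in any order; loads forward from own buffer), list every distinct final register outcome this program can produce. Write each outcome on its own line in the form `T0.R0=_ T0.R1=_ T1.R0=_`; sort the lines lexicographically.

outcome vector order: (T0.R0,T0.R1,T1.R0)
|PSO outcomes| = 5

T0.R0=0 T0.R1=0 T1.R0=0
T0.R0=0 T0.R1=0 T1.R0=2
T0.R0=0 T0.R1=2 T1.R0=0
T0.R0=1 T0.R1=0 T1.R0=0
T0.R0=1 T0.R1=2 T1.R0=0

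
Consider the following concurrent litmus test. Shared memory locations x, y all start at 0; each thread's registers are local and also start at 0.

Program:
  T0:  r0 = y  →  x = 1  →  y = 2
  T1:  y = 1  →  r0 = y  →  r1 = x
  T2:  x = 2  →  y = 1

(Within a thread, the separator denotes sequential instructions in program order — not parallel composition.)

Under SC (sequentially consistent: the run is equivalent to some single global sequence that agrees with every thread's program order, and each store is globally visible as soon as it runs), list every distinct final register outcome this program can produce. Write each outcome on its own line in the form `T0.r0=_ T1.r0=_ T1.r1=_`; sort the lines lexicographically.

T0.r0=0 T1.r0=1 T1.r1=0
T0.r0=0 T1.r0=1 T1.r1=1
T0.r0=0 T1.r0=1 T1.r1=2
T0.r0=0 T1.r0=2 T1.r1=1
T0.r0=0 T1.r0=2 T1.r1=2
T0.r0=1 T1.r0=1 T1.r1=0
T0.r0=1 T1.r0=1 T1.r1=1
T0.r0=1 T1.r0=1 T1.r1=2
T0.r0=1 T1.r0=2 T1.r1=1
T0.r0=1 T1.r0=2 T1.r1=2

outcome vector order: (T0.r0,T1.r0,T1.r1)
|SC outcomes| = 10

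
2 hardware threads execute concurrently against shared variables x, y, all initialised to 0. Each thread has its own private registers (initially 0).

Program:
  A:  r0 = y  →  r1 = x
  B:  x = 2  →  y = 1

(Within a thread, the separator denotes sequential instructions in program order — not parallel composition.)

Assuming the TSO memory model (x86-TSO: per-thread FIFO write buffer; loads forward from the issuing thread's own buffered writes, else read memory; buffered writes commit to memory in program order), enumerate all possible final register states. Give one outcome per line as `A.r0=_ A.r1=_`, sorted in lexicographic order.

A.r0=0 A.r1=0
A.r0=0 A.r1=2
A.r0=1 A.r1=2

outcome vector order: (A.r0,A.r1)
|TSO outcomes| = 3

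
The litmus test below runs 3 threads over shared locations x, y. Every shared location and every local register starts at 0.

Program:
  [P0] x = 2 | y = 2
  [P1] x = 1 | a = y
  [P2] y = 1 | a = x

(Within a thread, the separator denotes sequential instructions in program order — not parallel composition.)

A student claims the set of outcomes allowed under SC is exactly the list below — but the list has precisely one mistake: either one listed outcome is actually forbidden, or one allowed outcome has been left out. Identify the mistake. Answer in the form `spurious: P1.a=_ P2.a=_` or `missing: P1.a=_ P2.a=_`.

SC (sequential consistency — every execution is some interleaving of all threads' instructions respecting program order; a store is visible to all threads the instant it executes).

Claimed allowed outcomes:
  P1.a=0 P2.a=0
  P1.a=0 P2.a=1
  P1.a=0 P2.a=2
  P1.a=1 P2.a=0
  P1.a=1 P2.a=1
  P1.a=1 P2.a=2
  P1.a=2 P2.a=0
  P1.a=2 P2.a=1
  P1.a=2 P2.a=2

outcome vector order: (P1.a,P2.a)
under SC → (0,1); (0,2); (1,0); (1,1); (1,2); (2,0); (2,1); (2,2)
claimed∖SC = {(0,0)}

spurious: P1.a=0 P2.a=0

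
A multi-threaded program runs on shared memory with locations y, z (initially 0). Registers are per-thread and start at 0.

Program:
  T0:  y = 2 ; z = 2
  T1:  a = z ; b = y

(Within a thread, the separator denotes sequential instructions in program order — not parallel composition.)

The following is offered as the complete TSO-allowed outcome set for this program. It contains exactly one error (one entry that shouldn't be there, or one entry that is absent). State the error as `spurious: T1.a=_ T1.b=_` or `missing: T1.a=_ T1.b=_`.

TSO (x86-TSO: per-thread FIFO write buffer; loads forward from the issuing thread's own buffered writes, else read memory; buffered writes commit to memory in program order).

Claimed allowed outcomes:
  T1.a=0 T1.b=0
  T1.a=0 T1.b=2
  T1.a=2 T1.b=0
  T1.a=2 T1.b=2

spurious: T1.a=2 T1.b=0

outcome vector order: (T1.a,T1.b)
[TSO] allowed = {0/0; 0/2; 2/2}
claimed∖TSO = {2/0}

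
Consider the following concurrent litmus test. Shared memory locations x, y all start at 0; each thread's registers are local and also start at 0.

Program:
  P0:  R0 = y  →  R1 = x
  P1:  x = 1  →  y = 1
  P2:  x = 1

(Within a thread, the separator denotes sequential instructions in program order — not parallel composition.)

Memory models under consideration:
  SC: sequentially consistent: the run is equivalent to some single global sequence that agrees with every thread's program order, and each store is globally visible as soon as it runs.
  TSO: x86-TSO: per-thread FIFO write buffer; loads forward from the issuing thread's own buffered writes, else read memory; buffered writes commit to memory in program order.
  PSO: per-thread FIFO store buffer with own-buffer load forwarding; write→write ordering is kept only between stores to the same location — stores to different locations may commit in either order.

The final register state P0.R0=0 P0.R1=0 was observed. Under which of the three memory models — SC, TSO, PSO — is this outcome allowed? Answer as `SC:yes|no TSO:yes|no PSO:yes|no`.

outcome vector order: (P0.R0,P0.R1)
[SC] allowed = {(0,0); (0,1); (1,1)}
[TSO] allowed = {(0,0); (0,1); (1,1)}
[PSO] allowed = {(0,0); (0,1); (1,0); (1,1)}
target (0,0) ∈ {SC,TSO,PSO}

SC:yes TSO:yes PSO:yes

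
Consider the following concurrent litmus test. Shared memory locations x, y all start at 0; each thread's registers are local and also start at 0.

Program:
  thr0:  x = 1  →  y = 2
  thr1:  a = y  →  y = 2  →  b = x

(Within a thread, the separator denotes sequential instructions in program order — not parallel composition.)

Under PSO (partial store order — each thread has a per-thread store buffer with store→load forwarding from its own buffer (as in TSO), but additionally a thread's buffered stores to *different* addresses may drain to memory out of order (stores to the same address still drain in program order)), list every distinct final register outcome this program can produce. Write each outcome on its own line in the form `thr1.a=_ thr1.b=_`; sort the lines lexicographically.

outcome vector order: (thr1.a,thr1.b)
|PSO outcomes| = 4

thr1.a=0 thr1.b=0
thr1.a=0 thr1.b=1
thr1.a=2 thr1.b=0
thr1.a=2 thr1.b=1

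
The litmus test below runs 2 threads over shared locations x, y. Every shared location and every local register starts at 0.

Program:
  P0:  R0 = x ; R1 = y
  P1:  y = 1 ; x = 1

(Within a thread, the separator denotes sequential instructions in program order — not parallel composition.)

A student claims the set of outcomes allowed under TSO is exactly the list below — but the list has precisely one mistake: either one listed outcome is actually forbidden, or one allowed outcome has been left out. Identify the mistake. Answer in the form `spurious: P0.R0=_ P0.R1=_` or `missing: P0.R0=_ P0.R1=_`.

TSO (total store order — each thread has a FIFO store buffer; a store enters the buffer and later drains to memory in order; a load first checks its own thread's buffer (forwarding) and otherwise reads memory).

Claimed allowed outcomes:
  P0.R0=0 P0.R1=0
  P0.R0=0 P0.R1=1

outcome vector order: (P0.R0,P0.R1)
[TSO] allowed = {0/0, 0/1, 1/1}
TSO∖claimed = {1/1}

missing: P0.R0=1 P0.R1=1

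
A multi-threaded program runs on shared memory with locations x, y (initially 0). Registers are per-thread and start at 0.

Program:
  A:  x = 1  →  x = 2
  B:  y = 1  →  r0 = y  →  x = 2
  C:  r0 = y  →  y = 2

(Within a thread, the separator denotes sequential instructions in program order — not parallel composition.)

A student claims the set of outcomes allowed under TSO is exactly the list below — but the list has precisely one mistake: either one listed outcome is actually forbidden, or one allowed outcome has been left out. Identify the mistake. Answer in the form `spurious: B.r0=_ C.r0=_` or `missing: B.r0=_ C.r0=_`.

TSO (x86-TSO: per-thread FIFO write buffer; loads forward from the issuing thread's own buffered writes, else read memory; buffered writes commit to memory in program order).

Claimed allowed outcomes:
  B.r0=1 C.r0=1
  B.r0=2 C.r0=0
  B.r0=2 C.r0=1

missing: B.r0=1 C.r0=0

outcome vector order: (B.r0,C.r0)
under TSO → 1/0; 1/1; 2/0; 2/1
TSO∖claimed = {1/0}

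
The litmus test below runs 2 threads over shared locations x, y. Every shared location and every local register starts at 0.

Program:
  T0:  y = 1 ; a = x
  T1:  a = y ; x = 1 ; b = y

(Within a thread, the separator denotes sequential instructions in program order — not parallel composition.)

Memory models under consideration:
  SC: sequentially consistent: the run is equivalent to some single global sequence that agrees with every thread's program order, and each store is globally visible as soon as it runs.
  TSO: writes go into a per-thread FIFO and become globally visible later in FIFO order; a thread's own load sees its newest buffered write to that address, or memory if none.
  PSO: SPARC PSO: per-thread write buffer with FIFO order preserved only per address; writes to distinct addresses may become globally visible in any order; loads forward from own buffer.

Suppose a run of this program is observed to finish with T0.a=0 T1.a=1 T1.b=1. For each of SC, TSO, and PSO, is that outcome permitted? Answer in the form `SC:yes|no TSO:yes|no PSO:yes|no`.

SC:yes TSO:yes PSO:yes

outcome vector order: (T0.a,T1.a,T1.b)
under SC → (0,0,1), (0,1,1), (1,0,0), (1,0,1), (1,1,1)
under TSO → (0,0,0), (0,0,1), (0,1,1), (1,0,0), (1,0,1), (1,1,1)
under PSO → (0,0,0), (0,0,1), (0,1,1), (1,0,0), (1,0,1), (1,1,1)
target (0,1,1) ∈ {SC,TSO,PSO}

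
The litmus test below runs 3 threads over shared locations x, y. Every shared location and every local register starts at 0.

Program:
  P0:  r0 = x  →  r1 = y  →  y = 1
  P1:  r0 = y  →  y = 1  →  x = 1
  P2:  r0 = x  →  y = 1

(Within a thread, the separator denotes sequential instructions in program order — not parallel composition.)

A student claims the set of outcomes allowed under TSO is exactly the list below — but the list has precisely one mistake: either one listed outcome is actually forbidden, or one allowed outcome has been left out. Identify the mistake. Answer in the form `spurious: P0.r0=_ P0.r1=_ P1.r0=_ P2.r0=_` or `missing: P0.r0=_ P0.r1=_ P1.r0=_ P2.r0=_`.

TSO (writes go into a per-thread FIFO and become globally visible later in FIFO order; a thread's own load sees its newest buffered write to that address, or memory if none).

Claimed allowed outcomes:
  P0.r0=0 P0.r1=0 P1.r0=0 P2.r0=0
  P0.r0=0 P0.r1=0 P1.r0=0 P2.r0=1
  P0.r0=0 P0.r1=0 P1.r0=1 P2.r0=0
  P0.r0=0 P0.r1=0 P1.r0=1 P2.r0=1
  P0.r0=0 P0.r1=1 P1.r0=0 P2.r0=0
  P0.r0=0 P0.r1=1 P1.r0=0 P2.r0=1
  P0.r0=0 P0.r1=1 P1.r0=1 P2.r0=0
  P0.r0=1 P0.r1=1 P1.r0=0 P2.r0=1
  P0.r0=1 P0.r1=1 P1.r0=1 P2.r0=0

outcome vector order: (P0.r0,P0.r1,P1.r0,P2.r0)
TSO: 10 outcomes — {(0,0,0,0); (0,0,0,1); (0,0,1,0); (0,0,1,1); (0,1,0,0); (0,1,0,1); (0,1,1,0); (1,1,0,0); (1,1,0,1); (1,1,1,0)}
TSO∖claimed = {(1,1,0,0)}

missing: P0.r0=1 P0.r1=1 P1.r0=0 P2.r0=0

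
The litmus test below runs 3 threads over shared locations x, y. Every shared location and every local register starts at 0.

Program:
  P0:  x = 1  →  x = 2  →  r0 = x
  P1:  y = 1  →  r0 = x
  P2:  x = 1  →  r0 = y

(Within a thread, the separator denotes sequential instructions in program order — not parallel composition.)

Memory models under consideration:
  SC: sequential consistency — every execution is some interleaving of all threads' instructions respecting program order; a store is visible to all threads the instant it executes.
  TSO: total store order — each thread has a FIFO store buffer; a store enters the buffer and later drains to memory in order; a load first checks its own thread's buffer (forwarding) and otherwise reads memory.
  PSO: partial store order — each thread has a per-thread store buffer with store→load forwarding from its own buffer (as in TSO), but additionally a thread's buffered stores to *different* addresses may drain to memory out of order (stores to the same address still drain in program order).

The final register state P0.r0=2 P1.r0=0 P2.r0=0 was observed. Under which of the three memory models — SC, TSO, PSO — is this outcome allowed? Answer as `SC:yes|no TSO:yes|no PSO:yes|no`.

outcome vector order: (P0.r0,P1.r0,P2.r0)
[SC] allowed = {(1,0,1); (1,1,0); (1,1,1); (1,2,1); (2,0,1); (2,1,0); (2,1,1); (2,2,0); (2,2,1)}
[TSO] allowed = {(1,0,0); (1,0,1); (1,1,0); (1,1,1); (1,2,0); (1,2,1); (2,0,0); (2,0,1); (2,1,0); (2,1,1); (2,2,0); (2,2,1)}
[PSO] allowed = {(1,0,0); (1,0,1); (1,1,0); (1,1,1); (1,2,0); (1,2,1); (2,0,0); (2,0,1); (2,1,0); (2,1,1); (2,2,0); (2,2,1)}
target (2,0,0) ∈ {TSO,PSO}

SC:no TSO:yes PSO:yes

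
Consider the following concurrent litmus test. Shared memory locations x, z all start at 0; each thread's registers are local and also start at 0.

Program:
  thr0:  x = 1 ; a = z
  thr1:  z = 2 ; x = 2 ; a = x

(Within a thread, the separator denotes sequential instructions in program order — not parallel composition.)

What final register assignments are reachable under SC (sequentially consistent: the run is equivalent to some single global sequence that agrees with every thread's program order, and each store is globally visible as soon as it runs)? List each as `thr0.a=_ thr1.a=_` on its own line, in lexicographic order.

outcome vector order: (thr0.a,thr1.a)
|SC outcomes| = 3

thr0.a=0 thr1.a=2
thr0.a=2 thr1.a=1
thr0.a=2 thr1.a=2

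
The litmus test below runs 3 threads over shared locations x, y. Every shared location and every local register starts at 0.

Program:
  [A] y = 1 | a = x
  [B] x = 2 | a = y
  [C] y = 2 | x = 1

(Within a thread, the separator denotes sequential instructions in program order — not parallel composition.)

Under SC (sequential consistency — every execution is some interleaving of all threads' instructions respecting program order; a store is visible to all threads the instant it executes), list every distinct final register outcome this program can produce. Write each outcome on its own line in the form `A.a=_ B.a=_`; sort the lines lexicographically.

A.a=0 B.a=1
A.a=0 B.a=2
A.a=1 B.a=0
A.a=1 B.a=1
A.a=1 B.a=2
A.a=2 B.a=0
A.a=2 B.a=1
A.a=2 B.a=2

outcome vector order: (A.a,B.a)
|SC outcomes| = 8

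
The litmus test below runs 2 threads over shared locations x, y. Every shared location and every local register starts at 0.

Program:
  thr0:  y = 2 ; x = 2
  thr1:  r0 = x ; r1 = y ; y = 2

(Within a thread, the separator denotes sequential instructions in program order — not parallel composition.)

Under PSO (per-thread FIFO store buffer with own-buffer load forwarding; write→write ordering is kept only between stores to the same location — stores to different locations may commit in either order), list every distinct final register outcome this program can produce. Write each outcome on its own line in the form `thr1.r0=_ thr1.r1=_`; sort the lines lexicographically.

outcome vector order: (thr1.r0,thr1.r1)
|PSO outcomes| = 4

thr1.r0=0 thr1.r1=0
thr1.r0=0 thr1.r1=2
thr1.r0=2 thr1.r1=0
thr1.r0=2 thr1.r1=2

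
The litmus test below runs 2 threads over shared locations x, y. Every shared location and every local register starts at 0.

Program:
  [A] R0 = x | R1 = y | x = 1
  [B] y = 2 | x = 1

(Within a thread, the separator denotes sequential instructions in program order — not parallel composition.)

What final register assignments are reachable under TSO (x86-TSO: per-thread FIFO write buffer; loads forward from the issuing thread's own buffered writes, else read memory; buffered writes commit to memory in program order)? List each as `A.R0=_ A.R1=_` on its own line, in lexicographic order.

A.R0=0 A.R1=0
A.R0=0 A.R1=2
A.R0=1 A.R1=2

outcome vector order: (A.R0,A.R1)
|TSO outcomes| = 3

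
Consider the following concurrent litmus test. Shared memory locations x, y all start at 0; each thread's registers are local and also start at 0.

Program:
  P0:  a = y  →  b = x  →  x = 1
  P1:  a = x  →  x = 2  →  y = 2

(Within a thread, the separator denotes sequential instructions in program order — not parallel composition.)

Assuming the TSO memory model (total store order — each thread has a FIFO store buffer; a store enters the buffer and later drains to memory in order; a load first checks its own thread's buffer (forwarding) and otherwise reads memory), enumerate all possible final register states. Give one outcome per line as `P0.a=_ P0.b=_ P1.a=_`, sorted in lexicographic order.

outcome vector order: (P0.a,P0.b,P1.a)
|TSO outcomes| = 4

P0.a=0 P0.b=0 P1.a=0
P0.a=0 P0.b=0 P1.a=1
P0.a=0 P0.b=2 P1.a=0
P0.a=2 P0.b=2 P1.a=0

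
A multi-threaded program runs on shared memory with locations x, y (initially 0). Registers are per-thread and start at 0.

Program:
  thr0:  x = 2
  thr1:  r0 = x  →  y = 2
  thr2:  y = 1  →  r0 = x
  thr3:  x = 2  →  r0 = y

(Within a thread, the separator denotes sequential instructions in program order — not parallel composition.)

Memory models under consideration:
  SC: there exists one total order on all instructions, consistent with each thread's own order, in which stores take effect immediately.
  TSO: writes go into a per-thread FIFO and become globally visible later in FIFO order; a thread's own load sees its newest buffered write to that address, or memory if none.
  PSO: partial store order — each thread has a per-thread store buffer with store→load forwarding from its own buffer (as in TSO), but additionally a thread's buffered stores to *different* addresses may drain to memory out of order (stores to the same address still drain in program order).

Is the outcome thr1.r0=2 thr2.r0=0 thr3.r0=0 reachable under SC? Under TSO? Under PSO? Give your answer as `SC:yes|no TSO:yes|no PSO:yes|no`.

outcome vector order: (thr1.r0,thr2.r0,thr3.r0)
[SC] allowed = {0/0/1; 0/0/2; 0/2/0; 0/2/1; 0/2/2; 2/0/1; 2/0/2; 2/2/0; 2/2/1; 2/2/2}
[TSO] allowed = {0/0/0; 0/0/1; 0/0/2; 0/2/0; 0/2/1; 0/2/2; 2/0/0; 2/0/1; 2/0/2; 2/2/0; 2/2/1; 2/2/2}
[PSO] allowed = {0/0/0; 0/0/1; 0/0/2; 0/2/0; 0/2/1; 0/2/2; 2/0/0; 2/0/1; 2/0/2; 2/2/0; 2/2/1; 2/2/2}
target 2/0/0 ∈ {TSO,PSO}

SC:no TSO:yes PSO:yes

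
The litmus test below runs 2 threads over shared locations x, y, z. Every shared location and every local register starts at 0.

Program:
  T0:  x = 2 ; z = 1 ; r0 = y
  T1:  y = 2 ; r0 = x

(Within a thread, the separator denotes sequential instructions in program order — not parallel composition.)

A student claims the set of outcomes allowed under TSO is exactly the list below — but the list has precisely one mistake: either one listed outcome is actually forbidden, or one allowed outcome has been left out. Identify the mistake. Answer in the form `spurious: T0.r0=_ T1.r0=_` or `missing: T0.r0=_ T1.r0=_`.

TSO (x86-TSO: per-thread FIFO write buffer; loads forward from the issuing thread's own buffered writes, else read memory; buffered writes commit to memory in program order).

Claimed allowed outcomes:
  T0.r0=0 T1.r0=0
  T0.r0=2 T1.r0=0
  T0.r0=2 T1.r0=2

missing: T0.r0=0 T1.r0=2

outcome vector order: (T0.r0,T1.r0)
TSO: 4 outcomes — {<0 0> <0 2> <2 0> <2 2>}
TSO∖claimed = {<0 2>}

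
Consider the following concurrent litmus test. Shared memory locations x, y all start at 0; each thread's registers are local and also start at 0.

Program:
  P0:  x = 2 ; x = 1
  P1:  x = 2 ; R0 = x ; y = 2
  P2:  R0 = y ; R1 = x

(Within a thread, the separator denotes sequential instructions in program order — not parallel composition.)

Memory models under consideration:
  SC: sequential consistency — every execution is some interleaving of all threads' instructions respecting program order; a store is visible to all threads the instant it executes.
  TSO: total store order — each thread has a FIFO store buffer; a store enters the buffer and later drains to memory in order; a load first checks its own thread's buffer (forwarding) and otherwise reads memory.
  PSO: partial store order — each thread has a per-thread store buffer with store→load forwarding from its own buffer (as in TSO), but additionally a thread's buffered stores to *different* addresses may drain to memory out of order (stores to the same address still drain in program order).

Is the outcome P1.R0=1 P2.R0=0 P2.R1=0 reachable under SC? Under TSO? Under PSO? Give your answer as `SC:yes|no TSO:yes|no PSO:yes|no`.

outcome vector order: (P1.R0,P2.R0,P2.R1)
SC: 9 outcomes — {(1,0,0); (1,0,1); (1,0,2); (1,2,1); (2,0,0); (2,0,1); (2,0,2); (2,2,1); (2,2,2)}
TSO: 9 outcomes — {(1,0,0); (1,0,1); (1,0,2); (1,2,1); (2,0,0); (2,0,1); (2,0,2); (2,2,1); (2,2,2)}
PSO: 10 outcomes — {(1,0,0); (1,0,1); (1,0,2); (1,2,1); (2,0,0); (2,0,1); (2,0,2); (2,2,0); (2,2,1); (2,2,2)}
target (1,0,0) ∈ {SC,TSO,PSO}

SC:yes TSO:yes PSO:yes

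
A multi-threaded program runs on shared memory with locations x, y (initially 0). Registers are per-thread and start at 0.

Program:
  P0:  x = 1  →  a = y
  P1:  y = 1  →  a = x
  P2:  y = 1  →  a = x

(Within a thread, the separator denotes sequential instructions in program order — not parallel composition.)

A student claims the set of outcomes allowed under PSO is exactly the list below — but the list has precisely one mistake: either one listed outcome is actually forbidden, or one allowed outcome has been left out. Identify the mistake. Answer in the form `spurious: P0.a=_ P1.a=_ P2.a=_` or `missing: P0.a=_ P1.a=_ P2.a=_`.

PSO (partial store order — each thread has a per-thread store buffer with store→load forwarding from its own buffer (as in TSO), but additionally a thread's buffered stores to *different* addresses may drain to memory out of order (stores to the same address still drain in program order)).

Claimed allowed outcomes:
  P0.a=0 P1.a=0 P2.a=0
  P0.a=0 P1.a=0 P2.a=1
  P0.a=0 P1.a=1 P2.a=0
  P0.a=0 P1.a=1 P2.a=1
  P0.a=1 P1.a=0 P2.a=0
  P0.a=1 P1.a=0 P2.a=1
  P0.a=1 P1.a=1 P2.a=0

missing: P0.a=1 P1.a=1 P2.a=1

outcome vector order: (P0.a,P1.a,P2.a)
[PSO] allowed = {(0,0,0); (0,0,1); (0,1,0); (0,1,1); (1,0,0); (1,0,1); (1,1,0); (1,1,1)}
PSO∖claimed = {(1,1,1)}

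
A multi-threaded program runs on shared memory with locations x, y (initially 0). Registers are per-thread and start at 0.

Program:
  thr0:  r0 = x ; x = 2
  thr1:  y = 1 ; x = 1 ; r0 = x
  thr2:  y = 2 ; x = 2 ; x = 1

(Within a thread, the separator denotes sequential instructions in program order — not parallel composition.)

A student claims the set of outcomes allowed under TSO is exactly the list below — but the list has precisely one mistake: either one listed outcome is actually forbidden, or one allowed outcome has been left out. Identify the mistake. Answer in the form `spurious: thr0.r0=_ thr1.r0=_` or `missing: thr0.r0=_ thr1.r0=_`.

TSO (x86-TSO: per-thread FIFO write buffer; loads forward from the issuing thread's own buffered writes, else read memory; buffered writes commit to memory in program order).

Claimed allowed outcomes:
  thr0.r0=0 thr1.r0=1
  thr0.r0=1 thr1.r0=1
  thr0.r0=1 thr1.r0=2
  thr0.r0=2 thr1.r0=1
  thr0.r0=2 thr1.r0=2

outcome vector order: (thr0.r0,thr1.r0)
under TSO → 01, 02, 11, 12, 21, 22
TSO∖claimed = {02}

missing: thr0.r0=0 thr1.r0=2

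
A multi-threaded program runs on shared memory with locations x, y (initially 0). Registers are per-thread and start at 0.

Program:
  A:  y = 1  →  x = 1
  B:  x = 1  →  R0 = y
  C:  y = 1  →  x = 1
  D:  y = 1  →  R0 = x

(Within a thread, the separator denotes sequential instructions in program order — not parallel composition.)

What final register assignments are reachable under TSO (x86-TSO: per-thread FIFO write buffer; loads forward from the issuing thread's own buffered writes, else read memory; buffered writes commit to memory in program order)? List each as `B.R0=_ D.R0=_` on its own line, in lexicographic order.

B.R0=0 D.R0=0
B.R0=0 D.R0=1
B.R0=1 D.R0=0
B.R0=1 D.R0=1

outcome vector order: (B.R0,D.R0)
|TSO outcomes| = 4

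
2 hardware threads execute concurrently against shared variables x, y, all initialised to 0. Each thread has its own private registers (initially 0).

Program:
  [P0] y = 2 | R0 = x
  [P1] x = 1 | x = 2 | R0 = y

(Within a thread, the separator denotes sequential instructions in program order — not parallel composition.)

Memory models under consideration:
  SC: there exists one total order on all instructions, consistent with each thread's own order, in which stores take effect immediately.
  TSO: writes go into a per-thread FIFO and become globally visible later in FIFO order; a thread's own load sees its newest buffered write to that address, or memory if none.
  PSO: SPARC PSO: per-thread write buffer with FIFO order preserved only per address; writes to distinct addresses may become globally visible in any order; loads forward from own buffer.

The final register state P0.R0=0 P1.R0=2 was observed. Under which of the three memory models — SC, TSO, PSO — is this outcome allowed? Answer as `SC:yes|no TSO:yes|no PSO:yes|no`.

SC:yes TSO:yes PSO:yes

outcome vector order: (P0.R0,P1.R0)
[SC] allowed = {02; 12; 20; 22}
[TSO] allowed = {00; 02; 10; 12; 20; 22}
[PSO] allowed = {00; 02; 10; 12; 20; 22}
target 02 ∈ {SC,TSO,PSO}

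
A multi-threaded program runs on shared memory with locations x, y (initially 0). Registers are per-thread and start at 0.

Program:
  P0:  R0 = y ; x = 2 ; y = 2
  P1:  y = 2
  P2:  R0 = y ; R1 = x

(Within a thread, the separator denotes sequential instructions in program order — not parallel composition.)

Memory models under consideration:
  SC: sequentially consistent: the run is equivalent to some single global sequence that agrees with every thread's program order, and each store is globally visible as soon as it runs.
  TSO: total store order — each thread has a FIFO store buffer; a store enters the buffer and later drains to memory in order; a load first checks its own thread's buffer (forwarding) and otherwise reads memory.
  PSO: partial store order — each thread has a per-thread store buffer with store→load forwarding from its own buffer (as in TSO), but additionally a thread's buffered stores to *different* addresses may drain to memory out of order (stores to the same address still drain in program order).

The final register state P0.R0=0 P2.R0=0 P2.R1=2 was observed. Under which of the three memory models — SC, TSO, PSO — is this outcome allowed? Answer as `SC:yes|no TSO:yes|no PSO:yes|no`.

SC:yes TSO:yes PSO:yes

outcome vector order: (P0.R0,P2.R0,P2.R1)
under SC → <0 0 0> <0 0 2> <0 2 0> <0 2 2> <2 0 0> <2 0 2> <2 2 0> <2 2 2>
under TSO → <0 0 0> <0 0 2> <0 2 0> <0 2 2> <2 0 0> <2 0 2> <2 2 0> <2 2 2>
under PSO → <0 0 0> <0 0 2> <0 2 0> <0 2 2> <2 0 0> <2 0 2> <2 2 0> <2 2 2>
target <0 0 2> ∈ {SC,TSO,PSO}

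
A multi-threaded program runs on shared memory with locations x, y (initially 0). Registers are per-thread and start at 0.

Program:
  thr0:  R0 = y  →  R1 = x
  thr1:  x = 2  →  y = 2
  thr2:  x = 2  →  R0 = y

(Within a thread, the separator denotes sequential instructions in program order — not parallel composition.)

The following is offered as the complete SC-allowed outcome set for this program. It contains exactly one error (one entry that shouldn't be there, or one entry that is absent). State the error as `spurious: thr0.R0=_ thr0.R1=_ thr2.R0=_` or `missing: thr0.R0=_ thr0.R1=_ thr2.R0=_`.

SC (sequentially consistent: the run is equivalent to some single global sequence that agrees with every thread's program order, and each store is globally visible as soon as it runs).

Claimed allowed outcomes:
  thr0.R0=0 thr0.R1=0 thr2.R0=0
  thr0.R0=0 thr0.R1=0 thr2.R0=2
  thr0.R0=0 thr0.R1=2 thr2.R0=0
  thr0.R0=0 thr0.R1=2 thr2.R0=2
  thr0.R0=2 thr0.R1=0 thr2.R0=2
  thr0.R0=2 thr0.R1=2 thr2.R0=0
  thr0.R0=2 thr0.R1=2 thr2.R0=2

spurious: thr0.R0=2 thr0.R1=0 thr2.R0=2

outcome vector order: (thr0.R0,thr0.R1,thr2.R0)
SC: 6 outcomes — {<0 0 0>, <0 0 2>, <0 2 0>, <0 2 2>, <2 2 0>, <2 2 2>}
claimed∖SC = {<2 0 2>}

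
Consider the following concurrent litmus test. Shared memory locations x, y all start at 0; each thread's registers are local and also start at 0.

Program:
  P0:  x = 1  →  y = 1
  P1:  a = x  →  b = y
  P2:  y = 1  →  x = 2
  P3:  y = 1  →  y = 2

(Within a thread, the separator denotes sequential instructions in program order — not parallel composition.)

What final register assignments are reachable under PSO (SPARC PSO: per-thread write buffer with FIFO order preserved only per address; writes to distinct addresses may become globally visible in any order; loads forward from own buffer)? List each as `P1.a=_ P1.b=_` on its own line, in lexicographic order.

outcome vector order: (P1.a,P1.b)
|PSO outcomes| = 9

P1.a=0 P1.b=0
P1.a=0 P1.b=1
P1.a=0 P1.b=2
P1.a=1 P1.b=0
P1.a=1 P1.b=1
P1.a=1 P1.b=2
P1.a=2 P1.b=0
P1.a=2 P1.b=1
P1.a=2 P1.b=2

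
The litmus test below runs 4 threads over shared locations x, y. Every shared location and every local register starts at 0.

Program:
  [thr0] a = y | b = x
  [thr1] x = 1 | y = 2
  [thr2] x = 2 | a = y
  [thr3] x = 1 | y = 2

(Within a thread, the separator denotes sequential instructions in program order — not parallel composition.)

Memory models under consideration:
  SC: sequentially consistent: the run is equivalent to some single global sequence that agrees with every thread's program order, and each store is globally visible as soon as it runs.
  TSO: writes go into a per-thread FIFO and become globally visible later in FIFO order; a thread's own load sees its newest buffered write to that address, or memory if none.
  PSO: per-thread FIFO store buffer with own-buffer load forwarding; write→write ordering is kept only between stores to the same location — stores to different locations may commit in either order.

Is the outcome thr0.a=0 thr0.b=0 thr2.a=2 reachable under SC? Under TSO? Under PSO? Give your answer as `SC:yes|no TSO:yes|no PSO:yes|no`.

SC:yes TSO:yes PSO:yes

outcome vector order: (thr0.a,thr0.b,thr2.a)
under SC → (0,0,0) (0,0,2) (0,1,0) (0,1,2) (0,2,0) (0,2,2) (2,1,0) (2,1,2) (2,2,0) (2,2,2)
under TSO → (0,0,0) (0,0,2) (0,1,0) (0,1,2) (0,2,0) (0,2,2) (2,1,0) (2,1,2) (2,2,0) (2,2,2)
under PSO → (0,0,0) (0,0,2) (0,1,0) (0,1,2) (0,2,0) (0,2,2) (2,0,0) (2,0,2) (2,1,0) (2,1,2) (2,2,0) (2,2,2)
target (0,0,2) ∈ {SC,TSO,PSO}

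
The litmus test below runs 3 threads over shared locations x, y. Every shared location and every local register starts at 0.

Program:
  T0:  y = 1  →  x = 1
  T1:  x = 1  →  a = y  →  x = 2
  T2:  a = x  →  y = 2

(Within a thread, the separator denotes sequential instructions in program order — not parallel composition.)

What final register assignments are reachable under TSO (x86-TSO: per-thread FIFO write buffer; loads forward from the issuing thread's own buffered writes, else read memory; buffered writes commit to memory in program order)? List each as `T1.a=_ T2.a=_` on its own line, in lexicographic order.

outcome vector order: (T1.a,T2.a)
|TSO outcomes| = 8

T1.a=0 T2.a=0
T1.a=0 T2.a=1
T1.a=0 T2.a=2
T1.a=1 T2.a=0
T1.a=1 T2.a=1
T1.a=1 T2.a=2
T1.a=2 T2.a=0
T1.a=2 T2.a=1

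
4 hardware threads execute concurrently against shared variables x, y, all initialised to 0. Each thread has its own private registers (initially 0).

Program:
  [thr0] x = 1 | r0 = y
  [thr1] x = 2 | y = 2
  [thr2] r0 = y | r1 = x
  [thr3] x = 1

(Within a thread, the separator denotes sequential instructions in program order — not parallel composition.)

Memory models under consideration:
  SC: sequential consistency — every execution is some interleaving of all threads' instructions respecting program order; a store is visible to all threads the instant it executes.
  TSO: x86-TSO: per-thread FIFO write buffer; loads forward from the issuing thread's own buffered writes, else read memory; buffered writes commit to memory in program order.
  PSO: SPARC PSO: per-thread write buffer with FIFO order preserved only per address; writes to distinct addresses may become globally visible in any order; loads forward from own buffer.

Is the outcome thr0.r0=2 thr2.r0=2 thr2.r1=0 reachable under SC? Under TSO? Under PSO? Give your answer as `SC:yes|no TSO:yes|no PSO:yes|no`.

SC:no TSO:no PSO:yes

outcome vector order: (thr0.r0,thr2.r0,thr2.r1)
under SC → 000; 001; 002; 021; 022; 200; 201; 202; 221; 222
under TSO → 000; 001; 002; 021; 022; 200; 201; 202; 221; 222
under PSO → 000; 001; 002; 020; 021; 022; 200; 201; 202; 220; 221; 222
target 220 ∈ {PSO}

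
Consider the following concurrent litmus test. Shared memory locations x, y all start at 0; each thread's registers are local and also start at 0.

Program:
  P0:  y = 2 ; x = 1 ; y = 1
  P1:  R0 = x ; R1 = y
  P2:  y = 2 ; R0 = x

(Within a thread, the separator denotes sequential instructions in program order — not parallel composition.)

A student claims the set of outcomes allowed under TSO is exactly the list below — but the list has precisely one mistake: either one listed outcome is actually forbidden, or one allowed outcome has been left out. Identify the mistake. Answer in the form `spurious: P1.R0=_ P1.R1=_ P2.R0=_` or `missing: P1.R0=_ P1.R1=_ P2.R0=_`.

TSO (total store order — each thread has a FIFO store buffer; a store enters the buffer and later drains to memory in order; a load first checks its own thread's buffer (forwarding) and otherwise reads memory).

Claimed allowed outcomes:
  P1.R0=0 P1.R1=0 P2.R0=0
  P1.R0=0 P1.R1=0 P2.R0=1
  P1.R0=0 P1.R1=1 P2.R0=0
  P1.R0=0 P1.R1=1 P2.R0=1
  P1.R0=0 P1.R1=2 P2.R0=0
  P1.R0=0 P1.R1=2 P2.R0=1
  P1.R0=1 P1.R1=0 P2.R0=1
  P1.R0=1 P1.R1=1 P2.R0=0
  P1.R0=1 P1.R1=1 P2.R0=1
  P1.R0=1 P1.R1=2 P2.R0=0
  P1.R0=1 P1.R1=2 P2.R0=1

spurious: P1.R0=1 P1.R1=0 P2.R0=1

outcome vector order: (P1.R0,P1.R1,P2.R0)
[TSO] allowed = {(0,0,0) (0,0,1) (0,1,0) (0,1,1) (0,2,0) (0,2,1) (1,1,0) (1,1,1) (1,2,0) (1,2,1)}
claimed∖TSO = {(1,0,1)}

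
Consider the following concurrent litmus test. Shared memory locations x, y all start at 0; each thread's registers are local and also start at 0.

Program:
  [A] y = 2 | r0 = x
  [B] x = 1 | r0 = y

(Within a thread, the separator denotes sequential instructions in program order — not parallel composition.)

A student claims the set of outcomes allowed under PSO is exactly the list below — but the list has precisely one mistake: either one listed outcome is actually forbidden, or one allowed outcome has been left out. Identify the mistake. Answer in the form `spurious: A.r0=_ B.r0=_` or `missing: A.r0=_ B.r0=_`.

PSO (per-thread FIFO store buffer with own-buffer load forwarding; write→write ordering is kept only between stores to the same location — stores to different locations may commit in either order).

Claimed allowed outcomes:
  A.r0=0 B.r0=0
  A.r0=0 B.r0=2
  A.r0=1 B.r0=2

missing: A.r0=1 B.r0=0

outcome vector order: (A.r0,B.r0)
under PSO → (0,0), (0,2), (1,0), (1,2)
PSO∖claimed = {(1,0)}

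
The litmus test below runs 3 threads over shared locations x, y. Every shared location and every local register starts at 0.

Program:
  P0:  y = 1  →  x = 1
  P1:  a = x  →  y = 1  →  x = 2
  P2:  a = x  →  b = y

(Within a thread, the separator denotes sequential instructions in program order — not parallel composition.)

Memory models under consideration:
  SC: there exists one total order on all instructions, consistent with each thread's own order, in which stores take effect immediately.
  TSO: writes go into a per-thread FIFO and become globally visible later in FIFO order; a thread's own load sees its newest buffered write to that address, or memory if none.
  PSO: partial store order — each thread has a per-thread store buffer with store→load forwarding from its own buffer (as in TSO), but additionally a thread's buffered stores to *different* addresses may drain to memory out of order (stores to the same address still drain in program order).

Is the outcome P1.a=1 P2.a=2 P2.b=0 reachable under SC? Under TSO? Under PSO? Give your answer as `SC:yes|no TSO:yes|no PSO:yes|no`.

outcome vector order: (P1.a,P2.a,P2.b)
[SC] allowed = {<0 0 0>, <0 0 1>, <0 1 1>, <0 2 1>, <1 0 0>, <1 0 1>, <1 1 1>, <1 2 1>}
[TSO] allowed = {<0 0 0>, <0 0 1>, <0 1 1>, <0 2 1>, <1 0 0>, <1 0 1>, <1 1 1>, <1 2 1>}
[PSO] allowed = {<0 0 0>, <0 0 1>, <0 1 0>, <0 1 1>, <0 2 0>, <0 2 1>, <1 0 0>, <1 0 1>, <1 1 0>, <1 1 1>, <1 2 0>, <1 2 1>}
target <1 2 0> ∈ {PSO}

SC:no TSO:no PSO:yes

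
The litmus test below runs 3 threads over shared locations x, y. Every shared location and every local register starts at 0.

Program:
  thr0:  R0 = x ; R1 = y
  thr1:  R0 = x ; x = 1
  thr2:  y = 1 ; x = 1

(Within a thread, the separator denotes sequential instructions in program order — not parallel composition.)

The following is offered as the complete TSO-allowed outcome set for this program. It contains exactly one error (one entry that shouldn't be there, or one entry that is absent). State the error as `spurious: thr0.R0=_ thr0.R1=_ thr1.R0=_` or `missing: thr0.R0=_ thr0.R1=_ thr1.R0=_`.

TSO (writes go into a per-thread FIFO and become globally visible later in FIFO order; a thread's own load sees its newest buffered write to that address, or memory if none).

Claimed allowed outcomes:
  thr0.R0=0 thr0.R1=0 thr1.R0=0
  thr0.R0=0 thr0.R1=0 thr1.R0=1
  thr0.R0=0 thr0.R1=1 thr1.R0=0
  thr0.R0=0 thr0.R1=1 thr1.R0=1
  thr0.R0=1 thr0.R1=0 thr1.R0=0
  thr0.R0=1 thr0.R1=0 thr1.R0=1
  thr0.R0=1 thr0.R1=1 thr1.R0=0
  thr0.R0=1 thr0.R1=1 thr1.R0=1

spurious: thr0.R0=1 thr0.R1=0 thr1.R0=1

outcome vector order: (thr0.R0,thr0.R1,thr1.R0)
TSO: 7 outcomes — {(0,0,0), (0,0,1), (0,1,0), (0,1,1), (1,0,0), (1,1,0), (1,1,1)}
claimed∖TSO = {(1,0,1)}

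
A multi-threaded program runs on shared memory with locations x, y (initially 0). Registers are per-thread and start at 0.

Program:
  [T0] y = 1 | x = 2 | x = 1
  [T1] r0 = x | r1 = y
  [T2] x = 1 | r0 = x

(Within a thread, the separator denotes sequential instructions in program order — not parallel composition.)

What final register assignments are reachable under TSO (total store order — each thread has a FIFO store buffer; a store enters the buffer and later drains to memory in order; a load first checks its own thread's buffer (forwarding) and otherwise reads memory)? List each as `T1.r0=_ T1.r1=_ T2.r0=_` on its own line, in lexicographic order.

T1.r0=0 T1.r1=0 T2.r0=1
T1.r0=0 T1.r1=0 T2.r0=2
T1.r0=0 T1.r1=1 T2.r0=1
T1.r0=0 T1.r1=1 T2.r0=2
T1.r0=1 T1.r1=0 T2.r0=1
T1.r0=1 T1.r1=0 T2.r0=2
T1.r0=1 T1.r1=1 T2.r0=1
T1.r0=1 T1.r1=1 T2.r0=2
T1.r0=2 T1.r1=1 T2.r0=1
T1.r0=2 T1.r1=1 T2.r0=2

outcome vector order: (T1.r0,T1.r1,T2.r0)
|TSO outcomes| = 10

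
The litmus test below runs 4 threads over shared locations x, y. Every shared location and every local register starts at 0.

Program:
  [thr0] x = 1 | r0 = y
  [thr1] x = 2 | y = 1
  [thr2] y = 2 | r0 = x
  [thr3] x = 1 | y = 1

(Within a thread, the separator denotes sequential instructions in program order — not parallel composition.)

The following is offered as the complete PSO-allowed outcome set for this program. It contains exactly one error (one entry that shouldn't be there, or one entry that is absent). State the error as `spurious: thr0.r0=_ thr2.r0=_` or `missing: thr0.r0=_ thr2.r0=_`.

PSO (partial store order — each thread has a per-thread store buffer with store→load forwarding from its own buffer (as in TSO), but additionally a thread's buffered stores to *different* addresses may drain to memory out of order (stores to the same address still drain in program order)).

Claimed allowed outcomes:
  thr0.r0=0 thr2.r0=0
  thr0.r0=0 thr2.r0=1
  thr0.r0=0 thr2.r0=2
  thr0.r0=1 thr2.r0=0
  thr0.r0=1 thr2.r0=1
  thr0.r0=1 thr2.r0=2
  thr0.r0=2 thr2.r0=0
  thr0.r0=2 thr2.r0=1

outcome vector order: (thr0.r0,thr2.r0)
[PSO] allowed = {00 01 02 10 11 12 20 21 22}
PSO∖claimed = {22}

missing: thr0.r0=2 thr2.r0=2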